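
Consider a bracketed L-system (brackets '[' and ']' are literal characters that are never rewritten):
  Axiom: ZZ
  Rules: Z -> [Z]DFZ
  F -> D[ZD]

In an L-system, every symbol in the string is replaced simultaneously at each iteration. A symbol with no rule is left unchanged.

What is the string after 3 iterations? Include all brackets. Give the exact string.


Step 0: ZZ
Step 1: [Z]DFZ[Z]DFZ
Step 2: [[Z]DFZ]DD[ZD][Z]DFZ[[Z]DFZ]DD[ZD][Z]DFZ
Step 3: [[[Z]DFZ]DD[ZD][Z]DFZ]DD[[Z]DFZD][[Z]DFZ]DD[ZD][Z]DFZ[[[Z]DFZ]DD[ZD][Z]DFZ]DD[[Z]DFZD][[Z]DFZ]DD[ZD][Z]DFZ

Answer: [[[Z]DFZ]DD[ZD][Z]DFZ]DD[[Z]DFZD][[Z]DFZ]DD[ZD][Z]DFZ[[[Z]DFZ]DD[ZD][Z]DFZ]DD[[Z]DFZD][[Z]DFZ]DD[ZD][Z]DFZ


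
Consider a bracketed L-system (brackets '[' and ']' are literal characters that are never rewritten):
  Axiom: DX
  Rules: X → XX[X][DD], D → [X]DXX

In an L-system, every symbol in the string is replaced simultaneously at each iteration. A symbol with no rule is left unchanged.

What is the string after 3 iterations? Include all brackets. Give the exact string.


Step 0: DX
Step 1: [X]DXXXX[X][DD]
Step 2: [XX[X][DD]][X]DXXXX[X][DD]XX[X][DD]XX[X][DD]XX[X][DD][XX[X][DD]][[X]DXX[X]DXX]
Step 3: [XX[X][DD]XX[X][DD][XX[X][DD]][[X]DXX[X]DXX]][XX[X][DD]][X]DXXXX[X][DD]XX[X][DD]XX[X][DD]XX[X][DD][XX[X][DD]][[X]DXX[X]DXX]XX[X][DD]XX[X][DD][XX[X][DD]][[X]DXX[X]DXX]XX[X][DD]XX[X][DD][XX[X][DD]][[X]DXX[X]DXX]XX[X][DD]XX[X][DD][XX[X][DD]][[X]DXX[X]DXX][XX[X][DD]XX[X][DD][XX[X][DD]][[X]DXX[X]DXX]][[XX[X][DD]][X]DXXXX[X][DD]XX[X][DD][XX[X][DD]][X]DXXXX[X][DD]XX[X][DD]]

Answer: [XX[X][DD]XX[X][DD][XX[X][DD]][[X]DXX[X]DXX]][XX[X][DD]][X]DXXXX[X][DD]XX[X][DD]XX[X][DD]XX[X][DD][XX[X][DD]][[X]DXX[X]DXX]XX[X][DD]XX[X][DD][XX[X][DD]][[X]DXX[X]DXX]XX[X][DD]XX[X][DD][XX[X][DD]][[X]DXX[X]DXX]XX[X][DD]XX[X][DD][XX[X][DD]][[X]DXX[X]DXX][XX[X][DD]XX[X][DD][XX[X][DD]][[X]DXX[X]DXX]][[XX[X][DD]][X]DXXXX[X][DD]XX[X][DD][XX[X][DD]][X]DXXXX[X][DD]XX[X][DD]]


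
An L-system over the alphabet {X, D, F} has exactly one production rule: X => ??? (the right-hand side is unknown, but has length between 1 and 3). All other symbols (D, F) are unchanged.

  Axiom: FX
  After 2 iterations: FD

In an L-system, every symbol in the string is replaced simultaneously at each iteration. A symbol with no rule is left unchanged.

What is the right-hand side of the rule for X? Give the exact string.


Trying X => D:
  Step 0: FX
  Step 1: FD
  Step 2: FD
Matches the given result.

Answer: D


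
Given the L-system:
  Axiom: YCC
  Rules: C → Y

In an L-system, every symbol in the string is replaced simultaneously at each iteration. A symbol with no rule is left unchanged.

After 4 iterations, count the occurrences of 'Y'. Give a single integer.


Answer: 3

Derivation:
Step 0: YCC  (1 'Y')
Step 1: YYY  (3 'Y')
Step 2: YYY  (3 'Y')
Step 3: YYY  (3 'Y')
Step 4: YYY  (3 'Y')


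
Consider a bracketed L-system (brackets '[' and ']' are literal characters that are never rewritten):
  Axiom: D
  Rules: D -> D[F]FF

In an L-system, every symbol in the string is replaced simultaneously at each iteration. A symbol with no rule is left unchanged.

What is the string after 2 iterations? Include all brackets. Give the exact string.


Step 0: D
Step 1: D[F]FF
Step 2: D[F]FF[F]FF

Answer: D[F]FF[F]FF


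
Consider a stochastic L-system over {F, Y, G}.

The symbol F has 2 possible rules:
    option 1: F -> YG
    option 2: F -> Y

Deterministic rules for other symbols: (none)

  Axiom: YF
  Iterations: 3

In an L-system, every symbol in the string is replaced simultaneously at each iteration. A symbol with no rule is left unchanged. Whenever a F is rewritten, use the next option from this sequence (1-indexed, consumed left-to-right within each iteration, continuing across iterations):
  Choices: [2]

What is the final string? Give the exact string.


Step 0: YF
Step 1: YY  (used choices [2])
Step 2: YY  (used choices [])
Step 3: YY  (used choices [])

Answer: YY


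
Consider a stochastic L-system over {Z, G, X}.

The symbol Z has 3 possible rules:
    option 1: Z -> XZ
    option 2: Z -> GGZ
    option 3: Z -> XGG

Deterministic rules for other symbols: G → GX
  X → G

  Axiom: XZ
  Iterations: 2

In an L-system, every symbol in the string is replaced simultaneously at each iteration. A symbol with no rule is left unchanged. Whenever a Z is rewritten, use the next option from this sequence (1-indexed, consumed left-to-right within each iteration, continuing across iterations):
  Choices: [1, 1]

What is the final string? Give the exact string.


Answer: GXGXZ

Derivation:
Step 0: XZ
Step 1: GXZ  (used choices [1])
Step 2: GXGXZ  (used choices [1])


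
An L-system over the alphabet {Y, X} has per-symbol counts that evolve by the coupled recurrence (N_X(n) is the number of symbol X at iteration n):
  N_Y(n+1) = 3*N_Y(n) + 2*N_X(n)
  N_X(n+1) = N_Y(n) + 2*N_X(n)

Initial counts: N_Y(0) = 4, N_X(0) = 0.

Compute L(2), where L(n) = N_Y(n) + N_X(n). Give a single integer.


Answer: 64

Derivation:
Step 0: N_Y=4, N_X=0, L=4
Step 1: N_Y=12, N_X=4, L=16
Step 2: N_Y=44, N_X=20, L=64


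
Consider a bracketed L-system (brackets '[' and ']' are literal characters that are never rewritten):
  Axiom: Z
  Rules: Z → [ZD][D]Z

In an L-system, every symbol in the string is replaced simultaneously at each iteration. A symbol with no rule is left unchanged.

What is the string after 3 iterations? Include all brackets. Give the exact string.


Step 0: Z
Step 1: [ZD][D]Z
Step 2: [[ZD][D]ZD][D][ZD][D]Z
Step 3: [[[ZD][D]ZD][D][ZD][D]ZD][D][[ZD][D]ZD][D][ZD][D]Z

Answer: [[[ZD][D]ZD][D][ZD][D]ZD][D][[ZD][D]ZD][D][ZD][D]Z


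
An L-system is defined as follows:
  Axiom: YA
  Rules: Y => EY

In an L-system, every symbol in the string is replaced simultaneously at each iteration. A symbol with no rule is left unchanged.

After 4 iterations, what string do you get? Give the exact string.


Step 0: YA
Step 1: EYA
Step 2: EEYA
Step 3: EEEYA
Step 4: EEEEYA

Answer: EEEEYA


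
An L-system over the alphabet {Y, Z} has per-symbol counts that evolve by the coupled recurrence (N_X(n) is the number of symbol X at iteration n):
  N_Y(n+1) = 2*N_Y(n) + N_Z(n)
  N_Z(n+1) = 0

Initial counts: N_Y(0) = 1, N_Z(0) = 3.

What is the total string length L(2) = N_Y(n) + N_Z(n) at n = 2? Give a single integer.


Answer: 10

Derivation:
Step 0: N_Y=1, N_Z=3, L=4
Step 1: N_Y=5, N_Z=0, L=5
Step 2: N_Y=10, N_Z=0, L=10


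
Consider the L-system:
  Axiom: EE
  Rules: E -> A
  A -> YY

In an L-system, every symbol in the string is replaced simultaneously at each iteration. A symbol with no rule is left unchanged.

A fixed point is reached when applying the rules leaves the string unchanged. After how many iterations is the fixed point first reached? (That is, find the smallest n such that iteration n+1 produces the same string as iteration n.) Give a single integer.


Answer: 2

Derivation:
Step 0: EE
Step 1: AA
Step 2: YYYY
Step 3: YYYY  (unchanged — fixed point at step 2)


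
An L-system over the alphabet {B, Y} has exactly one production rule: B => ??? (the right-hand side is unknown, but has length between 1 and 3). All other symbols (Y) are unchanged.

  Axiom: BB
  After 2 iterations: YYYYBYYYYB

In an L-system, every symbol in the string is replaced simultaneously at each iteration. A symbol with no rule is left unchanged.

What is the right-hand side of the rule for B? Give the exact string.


Trying B => YYB:
  Step 0: BB
  Step 1: YYBYYB
  Step 2: YYYYBYYYYB
Matches the given result.

Answer: YYB


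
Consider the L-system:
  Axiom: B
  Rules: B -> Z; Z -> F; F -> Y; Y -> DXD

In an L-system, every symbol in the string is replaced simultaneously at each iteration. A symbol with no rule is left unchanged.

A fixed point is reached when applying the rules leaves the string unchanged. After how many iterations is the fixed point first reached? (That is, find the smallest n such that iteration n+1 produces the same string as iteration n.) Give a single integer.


Answer: 4

Derivation:
Step 0: B
Step 1: Z
Step 2: F
Step 3: Y
Step 4: DXD
Step 5: DXD  (unchanged — fixed point at step 4)


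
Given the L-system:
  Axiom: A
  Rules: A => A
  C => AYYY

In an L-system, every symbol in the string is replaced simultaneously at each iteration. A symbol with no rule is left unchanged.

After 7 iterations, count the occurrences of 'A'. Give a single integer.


Step 0: A  (1 'A')
Step 1: A  (1 'A')
Step 2: A  (1 'A')
Step 3: A  (1 'A')
Step 4: A  (1 'A')
Step 5: A  (1 'A')
Step 6: A  (1 'A')
Step 7: A  (1 'A')

Answer: 1


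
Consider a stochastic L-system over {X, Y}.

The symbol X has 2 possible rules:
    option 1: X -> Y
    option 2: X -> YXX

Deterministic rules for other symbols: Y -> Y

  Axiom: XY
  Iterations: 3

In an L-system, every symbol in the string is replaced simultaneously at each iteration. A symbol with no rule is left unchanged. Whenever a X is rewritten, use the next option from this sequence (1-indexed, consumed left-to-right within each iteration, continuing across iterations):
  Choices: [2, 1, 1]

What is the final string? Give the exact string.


Answer: YYYY

Derivation:
Step 0: XY
Step 1: YXXY  (used choices [2])
Step 2: YYYY  (used choices [1, 1])
Step 3: YYYY  (used choices [])


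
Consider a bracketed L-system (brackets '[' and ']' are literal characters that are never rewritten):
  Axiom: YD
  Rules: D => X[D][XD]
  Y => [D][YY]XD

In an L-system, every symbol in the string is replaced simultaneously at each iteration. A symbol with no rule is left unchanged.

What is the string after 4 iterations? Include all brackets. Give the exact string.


Answer: [X[X[X[D][XD]][XX[D][XD]]][XX[X[D][XD]][XX[D][XD]]]][[X[X[D][XD]][XX[D][XD]]][[X[D][XD]][[D][YY]XD[D][YY]XD]XX[D][XD][X[D][XD]][[D][YY]XD[D][YY]XD]XX[D][XD]]XX[X[D][XD]][XX[D][XD]][X[X[D][XD]][XX[D][XD]]][[X[D][XD]][[D][YY]XD[D][YY]XD]XX[D][XD][X[D][XD]][[D][YY]XD[D][YY]XD]XX[D][XD]]XX[X[D][XD]][XX[D][XD]]]XX[X[X[D][XD]][XX[D][XD]]][XX[X[D][XD]][XX[D][XD]]]X[X[X[X[D][XD]][XX[D][XD]]][XX[X[D][XD]][XX[D][XD]]]][XX[X[X[D][XD]][XX[D][XD]]][XX[X[D][XD]][XX[D][XD]]]]

Derivation:
Step 0: YD
Step 1: [D][YY]XDX[D][XD]
Step 2: [X[D][XD]][[D][YY]XD[D][YY]XD]XX[D][XD]X[X[D][XD]][XX[D][XD]]
Step 3: [X[X[D][XD]][XX[D][XD]]][[X[D][XD]][[D][YY]XD[D][YY]XD]XX[D][XD][X[D][XD]][[D][YY]XD[D][YY]XD]XX[D][XD]]XX[X[D][XD]][XX[D][XD]]X[X[X[D][XD]][XX[D][XD]]][XX[X[D][XD]][XX[D][XD]]]
Step 4: [X[X[X[D][XD]][XX[D][XD]]][XX[X[D][XD]][XX[D][XD]]]][[X[X[D][XD]][XX[D][XD]]][[X[D][XD]][[D][YY]XD[D][YY]XD]XX[D][XD][X[D][XD]][[D][YY]XD[D][YY]XD]XX[D][XD]]XX[X[D][XD]][XX[D][XD]][X[X[D][XD]][XX[D][XD]]][[X[D][XD]][[D][YY]XD[D][YY]XD]XX[D][XD][X[D][XD]][[D][YY]XD[D][YY]XD]XX[D][XD]]XX[X[D][XD]][XX[D][XD]]]XX[X[X[D][XD]][XX[D][XD]]][XX[X[D][XD]][XX[D][XD]]]X[X[X[X[D][XD]][XX[D][XD]]][XX[X[D][XD]][XX[D][XD]]]][XX[X[X[D][XD]][XX[D][XD]]][XX[X[D][XD]][XX[D][XD]]]]


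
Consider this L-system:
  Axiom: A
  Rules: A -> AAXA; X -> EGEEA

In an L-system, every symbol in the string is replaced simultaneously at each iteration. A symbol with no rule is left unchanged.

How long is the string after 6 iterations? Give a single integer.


Step 0: length = 1
Step 1: length = 4
Step 2: length = 17
Step 3: length = 59
Step 4: length = 198
Step 5: length = 657
Step 6: length = 2173

Answer: 2173


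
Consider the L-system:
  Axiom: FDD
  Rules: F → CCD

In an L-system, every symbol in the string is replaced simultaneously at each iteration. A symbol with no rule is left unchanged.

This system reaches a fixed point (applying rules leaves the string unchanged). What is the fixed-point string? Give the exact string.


Step 0: FDD
Step 1: CCDDD
Step 2: CCDDD  (unchanged — fixed point at step 1)

Answer: CCDDD


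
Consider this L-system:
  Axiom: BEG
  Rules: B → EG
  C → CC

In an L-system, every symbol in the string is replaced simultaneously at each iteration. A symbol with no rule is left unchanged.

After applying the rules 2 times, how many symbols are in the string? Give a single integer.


Step 0: length = 3
Step 1: length = 4
Step 2: length = 4

Answer: 4


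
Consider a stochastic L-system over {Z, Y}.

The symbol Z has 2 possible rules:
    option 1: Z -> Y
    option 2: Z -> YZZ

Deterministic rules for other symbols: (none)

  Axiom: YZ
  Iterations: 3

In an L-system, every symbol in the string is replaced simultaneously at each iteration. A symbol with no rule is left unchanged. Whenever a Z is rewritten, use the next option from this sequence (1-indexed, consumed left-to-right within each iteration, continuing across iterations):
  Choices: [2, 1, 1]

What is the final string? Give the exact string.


Step 0: YZ
Step 1: YYZZ  (used choices [2])
Step 2: YYYY  (used choices [1, 1])
Step 3: YYYY  (used choices [])

Answer: YYYY


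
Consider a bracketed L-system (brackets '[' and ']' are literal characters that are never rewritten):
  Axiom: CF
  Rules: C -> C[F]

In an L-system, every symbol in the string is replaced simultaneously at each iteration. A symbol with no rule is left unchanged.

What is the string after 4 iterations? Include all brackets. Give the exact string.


Answer: C[F][F][F][F]F

Derivation:
Step 0: CF
Step 1: C[F]F
Step 2: C[F][F]F
Step 3: C[F][F][F]F
Step 4: C[F][F][F][F]F


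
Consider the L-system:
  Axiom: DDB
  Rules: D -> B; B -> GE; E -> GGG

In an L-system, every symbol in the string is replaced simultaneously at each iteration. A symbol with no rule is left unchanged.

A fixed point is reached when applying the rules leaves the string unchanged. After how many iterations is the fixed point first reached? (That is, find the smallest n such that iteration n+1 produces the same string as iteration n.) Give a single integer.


Step 0: DDB
Step 1: BBGE
Step 2: GEGEGGGG
Step 3: GGGGGGGGGGGG
Step 4: GGGGGGGGGGGG  (unchanged — fixed point at step 3)

Answer: 3


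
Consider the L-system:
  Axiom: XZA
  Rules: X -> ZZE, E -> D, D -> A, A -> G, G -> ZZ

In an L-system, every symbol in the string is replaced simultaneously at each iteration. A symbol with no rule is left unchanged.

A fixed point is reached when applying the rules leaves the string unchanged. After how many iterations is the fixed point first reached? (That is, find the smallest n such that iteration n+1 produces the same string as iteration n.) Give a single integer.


Step 0: XZA
Step 1: ZZEZG
Step 2: ZZDZZZ
Step 3: ZZAZZZ
Step 4: ZZGZZZ
Step 5: ZZZZZZZ
Step 6: ZZZZZZZ  (unchanged — fixed point at step 5)

Answer: 5


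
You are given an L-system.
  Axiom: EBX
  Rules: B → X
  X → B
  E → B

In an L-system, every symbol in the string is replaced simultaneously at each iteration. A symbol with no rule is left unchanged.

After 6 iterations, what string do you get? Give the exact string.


Answer: XBX

Derivation:
Step 0: EBX
Step 1: BXB
Step 2: XBX
Step 3: BXB
Step 4: XBX
Step 5: BXB
Step 6: XBX


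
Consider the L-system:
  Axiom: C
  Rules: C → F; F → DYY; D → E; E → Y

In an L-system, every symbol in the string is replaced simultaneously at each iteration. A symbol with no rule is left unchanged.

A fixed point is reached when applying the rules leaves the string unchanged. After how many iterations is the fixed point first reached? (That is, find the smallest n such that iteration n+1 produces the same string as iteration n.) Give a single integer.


Answer: 4

Derivation:
Step 0: C
Step 1: F
Step 2: DYY
Step 3: EYY
Step 4: YYY
Step 5: YYY  (unchanged — fixed point at step 4)


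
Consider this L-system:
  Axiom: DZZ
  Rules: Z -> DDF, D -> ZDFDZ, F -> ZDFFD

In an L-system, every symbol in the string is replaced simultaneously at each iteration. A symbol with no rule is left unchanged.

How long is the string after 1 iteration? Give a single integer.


Step 0: length = 3
Step 1: length = 11

Answer: 11


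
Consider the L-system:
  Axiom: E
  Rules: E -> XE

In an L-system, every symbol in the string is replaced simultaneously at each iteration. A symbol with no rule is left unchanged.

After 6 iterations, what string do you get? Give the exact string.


Answer: XXXXXXE

Derivation:
Step 0: E
Step 1: XE
Step 2: XXE
Step 3: XXXE
Step 4: XXXXE
Step 5: XXXXXE
Step 6: XXXXXXE


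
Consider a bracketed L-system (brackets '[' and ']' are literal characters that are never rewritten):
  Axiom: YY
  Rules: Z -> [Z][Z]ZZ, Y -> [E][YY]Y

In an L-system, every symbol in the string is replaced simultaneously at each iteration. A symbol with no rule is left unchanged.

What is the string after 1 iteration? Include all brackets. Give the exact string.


Answer: [E][YY]Y[E][YY]Y

Derivation:
Step 0: YY
Step 1: [E][YY]Y[E][YY]Y


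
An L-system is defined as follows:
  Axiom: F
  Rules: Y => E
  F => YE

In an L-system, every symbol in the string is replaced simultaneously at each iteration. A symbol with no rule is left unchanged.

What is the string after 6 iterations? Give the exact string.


Step 0: F
Step 1: YE
Step 2: EE
Step 3: EE
Step 4: EE
Step 5: EE
Step 6: EE

Answer: EE


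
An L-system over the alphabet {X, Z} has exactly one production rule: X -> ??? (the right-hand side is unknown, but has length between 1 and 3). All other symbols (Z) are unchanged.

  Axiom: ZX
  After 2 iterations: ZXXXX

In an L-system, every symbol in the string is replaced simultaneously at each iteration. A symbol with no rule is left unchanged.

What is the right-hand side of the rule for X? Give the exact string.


Trying X -> XX:
  Step 0: ZX
  Step 1: ZXX
  Step 2: ZXXXX
Matches the given result.

Answer: XX


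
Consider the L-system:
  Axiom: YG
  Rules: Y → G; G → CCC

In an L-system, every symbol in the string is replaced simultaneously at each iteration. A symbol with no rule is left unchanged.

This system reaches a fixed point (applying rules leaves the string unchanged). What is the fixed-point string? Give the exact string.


Answer: CCCCCC

Derivation:
Step 0: YG
Step 1: GCCC
Step 2: CCCCCC
Step 3: CCCCCC  (unchanged — fixed point at step 2)


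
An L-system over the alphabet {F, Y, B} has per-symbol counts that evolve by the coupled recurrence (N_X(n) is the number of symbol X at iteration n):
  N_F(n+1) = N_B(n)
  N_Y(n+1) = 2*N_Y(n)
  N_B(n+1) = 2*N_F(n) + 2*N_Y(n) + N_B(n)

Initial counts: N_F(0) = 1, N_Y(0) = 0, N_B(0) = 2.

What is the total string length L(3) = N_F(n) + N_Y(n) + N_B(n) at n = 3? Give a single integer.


Answer: 24

Derivation:
Step 0: N_F=1, N_Y=0, N_B=2, L=3
Step 1: N_F=2, N_Y=0, N_B=4, L=6
Step 2: N_F=4, N_Y=0, N_B=8, L=12
Step 3: N_F=8, N_Y=0, N_B=16, L=24


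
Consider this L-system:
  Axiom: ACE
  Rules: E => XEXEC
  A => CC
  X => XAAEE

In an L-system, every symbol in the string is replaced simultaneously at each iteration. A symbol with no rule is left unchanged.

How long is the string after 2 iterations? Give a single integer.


Answer: 24

Derivation:
Step 0: length = 3
Step 1: length = 8
Step 2: length = 24


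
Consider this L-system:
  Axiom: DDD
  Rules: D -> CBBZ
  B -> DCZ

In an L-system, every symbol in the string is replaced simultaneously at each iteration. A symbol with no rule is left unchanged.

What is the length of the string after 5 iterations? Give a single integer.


Step 0: length = 3
Step 1: length = 12
Step 2: length = 24
Step 3: length = 42
Step 4: length = 66
Step 5: length = 102

Answer: 102


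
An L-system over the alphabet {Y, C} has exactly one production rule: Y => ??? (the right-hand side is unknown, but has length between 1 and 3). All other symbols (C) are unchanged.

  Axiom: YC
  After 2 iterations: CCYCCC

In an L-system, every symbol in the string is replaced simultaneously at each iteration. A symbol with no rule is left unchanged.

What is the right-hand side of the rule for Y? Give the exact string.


Trying Y => CYC:
  Step 0: YC
  Step 1: CYCC
  Step 2: CCYCCC
Matches the given result.

Answer: CYC


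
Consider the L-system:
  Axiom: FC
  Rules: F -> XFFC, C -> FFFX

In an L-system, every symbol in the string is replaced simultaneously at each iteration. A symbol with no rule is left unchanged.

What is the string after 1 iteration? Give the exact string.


Step 0: FC
Step 1: XFFCFFFX

Answer: XFFCFFFX


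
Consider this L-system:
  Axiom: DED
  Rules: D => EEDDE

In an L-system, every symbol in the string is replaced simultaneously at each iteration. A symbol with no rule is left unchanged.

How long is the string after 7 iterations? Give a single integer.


Answer: 1019

Derivation:
Step 0: length = 3
Step 1: length = 11
Step 2: length = 27
Step 3: length = 59
Step 4: length = 123
Step 5: length = 251
Step 6: length = 507
Step 7: length = 1019


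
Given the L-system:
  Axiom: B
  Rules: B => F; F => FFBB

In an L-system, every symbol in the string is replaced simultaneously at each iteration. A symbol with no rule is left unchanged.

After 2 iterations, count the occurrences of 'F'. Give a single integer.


Answer: 2

Derivation:
Step 0: B  (0 'F')
Step 1: F  (1 'F')
Step 2: FFBB  (2 'F')


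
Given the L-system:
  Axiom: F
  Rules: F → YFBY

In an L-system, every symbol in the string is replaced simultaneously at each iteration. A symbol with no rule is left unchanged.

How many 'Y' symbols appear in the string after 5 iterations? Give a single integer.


Step 0: F  (0 'Y')
Step 1: YFBY  (2 'Y')
Step 2: YYFBYBY  (4 'Y')
Step 3: YYYFBYBYBY  (6 'Y')
Step 4: YYYYFBYBYBYBY  (8 'Y')
Step 5: YYYYYFBYBYBYBYBY  (10 'Y')

Answer: 10


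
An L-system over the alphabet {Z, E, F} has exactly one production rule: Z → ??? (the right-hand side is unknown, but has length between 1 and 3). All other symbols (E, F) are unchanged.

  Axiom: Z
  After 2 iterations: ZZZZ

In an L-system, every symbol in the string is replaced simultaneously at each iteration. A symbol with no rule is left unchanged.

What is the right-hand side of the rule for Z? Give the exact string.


Trying Z → ZZ:
  Step 0: Z
  Step 1: ZZ
  Step 2: ZZZZ
Matches the given result.

Answer: ZZ


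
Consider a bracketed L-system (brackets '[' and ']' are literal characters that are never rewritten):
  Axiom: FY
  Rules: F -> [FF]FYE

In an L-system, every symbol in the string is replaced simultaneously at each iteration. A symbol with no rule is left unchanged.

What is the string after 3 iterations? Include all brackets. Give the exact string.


Step 0: FY
Step 1: [FF]FYEY
Step 2: [[FF]FYE[FF]FYE][FF]FYEYEY
Step 3: [[[FF]FYE[FF]FYE][FF]FYEYE[[FF]FYE[FF]FYE][FF]FYEYE][[FF]FYE[FF]FYE][FF]FYEYEYEY

Answer: [[[FF]FYE[FF]FYE][FF]FYEYE[[FF]FYE[FF]FYE][FF]FYEYE][[FF]FYE[FF]FYE][FF]FYEYEYEY


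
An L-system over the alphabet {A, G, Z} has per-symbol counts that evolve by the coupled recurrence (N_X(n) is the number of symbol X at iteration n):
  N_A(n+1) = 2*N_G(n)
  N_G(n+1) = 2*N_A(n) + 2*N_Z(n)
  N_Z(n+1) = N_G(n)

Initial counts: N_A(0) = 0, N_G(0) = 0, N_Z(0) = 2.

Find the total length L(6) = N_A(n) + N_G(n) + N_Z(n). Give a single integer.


Answer: 432

Derivation:
Step 0: N_A=0, N_G=0, N_Z=2, L=2
Step 1: N_A=0, N_G=4, N_Z=0, L=4
Step 2: N_A=8, N_G=0, N_Z=4, L=12
Step 3: N_A=0, N_G=24, N_Z=0, L=24
Step 4: N_A=48, N_G=0, N_Z=24, L=72
Step 5: N_A=0, N_G=144, N_Z=0, L=144
Step 6: N_A=288, N_G=0, N_Z=144, L=432


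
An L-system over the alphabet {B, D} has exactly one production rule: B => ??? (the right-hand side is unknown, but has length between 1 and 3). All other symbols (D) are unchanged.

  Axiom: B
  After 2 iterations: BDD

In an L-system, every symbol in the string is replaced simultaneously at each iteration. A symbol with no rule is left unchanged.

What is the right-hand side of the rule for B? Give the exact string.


Trying B => BD:
  Step 0: B
  Step 1: BD
  Step 2: BDD
Matches the given result.

Answer: BD


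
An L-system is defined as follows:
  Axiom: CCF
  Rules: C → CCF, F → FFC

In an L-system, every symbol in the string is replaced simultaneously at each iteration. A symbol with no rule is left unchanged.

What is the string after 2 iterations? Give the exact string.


Answer: CCFCCFFFCCCFCCFFFCFFCFFCCCF

Derivation:
Step 0: CCF
Step 1: CCFCCFFFC
Step 2: CCFCCFFFCCCFCCFFFCFFCFFCCCF


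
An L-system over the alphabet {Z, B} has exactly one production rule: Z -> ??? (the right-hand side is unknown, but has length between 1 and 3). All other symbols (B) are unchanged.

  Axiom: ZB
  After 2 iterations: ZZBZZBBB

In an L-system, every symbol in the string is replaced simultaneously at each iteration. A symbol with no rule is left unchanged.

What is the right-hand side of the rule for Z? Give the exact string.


Trying Z -> ZZB:
  Step 0: ZB
  Step 1: ZZBB
  Step 2: ZZBZZBBB
Matches the given result.

Answer: ZZB


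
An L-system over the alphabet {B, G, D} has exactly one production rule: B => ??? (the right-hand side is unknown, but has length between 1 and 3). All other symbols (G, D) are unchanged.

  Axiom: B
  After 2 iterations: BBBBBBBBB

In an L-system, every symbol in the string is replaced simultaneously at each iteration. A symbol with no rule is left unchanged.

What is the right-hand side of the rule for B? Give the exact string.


Trying B => BBB:
  Step 0: B
  Step 1: BBB
  Step 2: BBBBBBBBB
Matches the given result.

Answer: BBB


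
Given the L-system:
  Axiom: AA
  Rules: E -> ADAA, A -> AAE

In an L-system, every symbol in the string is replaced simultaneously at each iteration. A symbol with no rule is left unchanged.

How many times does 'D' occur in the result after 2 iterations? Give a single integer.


Step 0: AA  (0 'D')
Step 1: AAEAAE  (0 'D')
Step 2: AAEAAEADAAAAEAAEADAA  (2 'D')

Answer: 2


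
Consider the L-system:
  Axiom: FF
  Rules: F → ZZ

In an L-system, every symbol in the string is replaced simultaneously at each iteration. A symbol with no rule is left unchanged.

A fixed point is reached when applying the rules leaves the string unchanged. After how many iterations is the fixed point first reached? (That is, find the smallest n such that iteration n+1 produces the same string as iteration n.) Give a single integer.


Step 0: FF
Step 1: ZZZZ
Step 2: ZZZZ  (unchanged — fixed point at step 1)

Answer: 1


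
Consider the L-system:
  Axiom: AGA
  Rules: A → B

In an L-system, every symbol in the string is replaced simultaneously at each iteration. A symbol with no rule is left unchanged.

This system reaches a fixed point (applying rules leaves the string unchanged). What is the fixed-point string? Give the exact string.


Step 0: AGA
Step 1: BGB
Step 2: BGB  (unchanged — fixed point at step 1)

Answer: BGB


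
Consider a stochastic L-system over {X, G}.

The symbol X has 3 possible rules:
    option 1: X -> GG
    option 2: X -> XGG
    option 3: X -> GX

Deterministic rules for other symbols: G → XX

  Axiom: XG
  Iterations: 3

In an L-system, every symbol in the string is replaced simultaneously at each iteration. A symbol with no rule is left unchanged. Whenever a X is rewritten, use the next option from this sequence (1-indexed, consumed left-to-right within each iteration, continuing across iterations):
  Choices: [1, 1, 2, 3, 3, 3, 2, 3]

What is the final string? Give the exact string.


Step 0: XG
Step 1: GGXX  (used choices [1])
Step 2: XXXXGGXGG  (used choices [1, 2])
Step 3: GXGXGXXGGXXXXGXXXXX  (used choices [3, 3, 3, 2, 3])

Answer: GXGXGXXGGXXXXGXXXXX


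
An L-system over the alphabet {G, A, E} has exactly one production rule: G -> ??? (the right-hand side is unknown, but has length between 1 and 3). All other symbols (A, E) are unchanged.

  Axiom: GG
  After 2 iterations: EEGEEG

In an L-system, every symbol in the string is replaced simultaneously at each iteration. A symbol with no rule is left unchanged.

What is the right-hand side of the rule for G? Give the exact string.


Answer: EG

Derivation:
Trying G -> EG:
  Step 0: GG
  Step 1: EGEG
  Step 2: EEGEEG
Matches the given result.


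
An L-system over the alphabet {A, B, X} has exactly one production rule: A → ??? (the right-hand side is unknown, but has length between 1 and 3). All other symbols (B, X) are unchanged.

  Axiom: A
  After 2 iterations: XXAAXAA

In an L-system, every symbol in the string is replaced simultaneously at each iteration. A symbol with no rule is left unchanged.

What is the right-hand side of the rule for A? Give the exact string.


Trying A → XAA:
  Step 0: A
  Step 1: XAA
  Step 2: XXAAXAA
Matches the given result.

Answer: XAA


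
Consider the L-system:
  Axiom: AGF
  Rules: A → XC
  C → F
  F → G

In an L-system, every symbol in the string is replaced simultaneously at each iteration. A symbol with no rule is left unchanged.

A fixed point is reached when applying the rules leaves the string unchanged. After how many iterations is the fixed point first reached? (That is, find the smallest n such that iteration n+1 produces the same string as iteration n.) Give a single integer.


Step 0: AGF
Step 1: XCGG
Step 2: XFGG
Step 3: XGGG
Step 4: XGGG  (unchanged — fixed point at step 3)

Answer: 3


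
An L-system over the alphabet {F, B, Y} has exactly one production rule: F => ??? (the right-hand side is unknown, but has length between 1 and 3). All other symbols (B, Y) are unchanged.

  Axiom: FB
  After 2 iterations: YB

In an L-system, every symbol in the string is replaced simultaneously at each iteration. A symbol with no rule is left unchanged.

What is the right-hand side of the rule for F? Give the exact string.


Answer: Y

Derivation:
Trying F => Y:
  Step 0: FB
  Step 1: YB
  Step 2: YB
Matches the given result.


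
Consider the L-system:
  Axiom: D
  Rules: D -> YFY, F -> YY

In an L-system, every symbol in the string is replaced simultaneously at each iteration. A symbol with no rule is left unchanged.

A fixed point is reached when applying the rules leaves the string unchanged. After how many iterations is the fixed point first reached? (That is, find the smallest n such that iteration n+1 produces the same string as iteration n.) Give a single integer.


Answer: 2

Derivation:
Step 0: D
Step 1: YFY
Step 2: YYYY
Step 3: YYYY  (unchanged — fixed point at step 2)


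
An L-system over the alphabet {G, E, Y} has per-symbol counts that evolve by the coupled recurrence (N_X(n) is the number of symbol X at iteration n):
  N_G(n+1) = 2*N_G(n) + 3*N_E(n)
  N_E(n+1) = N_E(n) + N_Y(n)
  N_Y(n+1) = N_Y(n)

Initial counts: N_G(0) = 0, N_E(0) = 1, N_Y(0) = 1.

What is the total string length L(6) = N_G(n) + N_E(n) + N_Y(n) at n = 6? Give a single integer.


Answer: 368

Derivation:
Step 0: N_G=0, N_E=1, N_Y=1, L=2
Step 1: N_G=3, N_E=2, N_Y=1, L=6
Step 2: N_G=12, N_E=3, N_Y=1, L=16
Step 3: N_G=33, N_E=4, N_Y=1, L=38
Step 4: N_G=78, N_E=5, N_Y=1, L=84
Step 5: N_G=171, N_E=6, N_Y=1, L=178
Step 6: N_G=360, N_E=7, N_Y=1, L=368


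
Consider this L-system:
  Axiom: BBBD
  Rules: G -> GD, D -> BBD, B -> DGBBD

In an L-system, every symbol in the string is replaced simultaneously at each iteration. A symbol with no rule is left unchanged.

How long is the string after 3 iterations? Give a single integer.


Answer: 250

Derivation:
Step 0: length = 4
Step 1: length = 18
Step 2: length = 67
Step 3: length = 250


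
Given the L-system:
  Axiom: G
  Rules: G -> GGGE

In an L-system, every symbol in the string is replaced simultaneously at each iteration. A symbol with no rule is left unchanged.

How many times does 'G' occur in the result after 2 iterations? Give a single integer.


Answer: 9

Derivation:
Step 0: G  (1 'G')
Step 1: GGGE  (3 'G')
Step 2: GGGEGGGEGGGEE  (9 'G')


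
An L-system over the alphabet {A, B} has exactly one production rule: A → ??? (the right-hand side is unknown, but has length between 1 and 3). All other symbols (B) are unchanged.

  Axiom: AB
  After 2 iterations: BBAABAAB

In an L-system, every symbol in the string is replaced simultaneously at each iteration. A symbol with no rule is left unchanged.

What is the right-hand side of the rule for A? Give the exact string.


Answer: BAA

Derivation:
Trying A → BAA:
  Step 0: AB
  Step 1: BAAB
  Step 2: BBAABAAB
Matches the given result.


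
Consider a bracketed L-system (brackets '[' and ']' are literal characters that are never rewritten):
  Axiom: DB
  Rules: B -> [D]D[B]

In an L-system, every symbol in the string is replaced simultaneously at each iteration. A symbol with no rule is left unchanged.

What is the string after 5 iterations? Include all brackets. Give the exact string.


Step 0: DB
Step 1: D[D]D[B]
Step 2: D[D]D[[D]D[B]]
Step 3: D[D]D[[D]D[[D]D[B]]]
Step 4: D[D]D[[D]D[[D]D[[D]D[B]]]]
Step 5: D[D]D[[D]D[[D]D[[D]D[[D]D[B]]]]]

Answer: D[D]D[[D]D[[D]D[[D]D[[D]D[B]]]]]


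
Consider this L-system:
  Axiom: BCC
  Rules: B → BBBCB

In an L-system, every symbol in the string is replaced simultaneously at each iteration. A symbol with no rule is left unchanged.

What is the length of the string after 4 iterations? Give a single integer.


Answer: 343

Derivation:
Step 0: length = 3
Step 1: length = 7
Step 2: length = 23
Step 3: length = 87
Step 4: length = 343


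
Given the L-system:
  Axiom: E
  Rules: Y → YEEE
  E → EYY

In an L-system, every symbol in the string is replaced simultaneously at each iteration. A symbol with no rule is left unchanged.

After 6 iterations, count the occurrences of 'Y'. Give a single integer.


Final string: EYYYEEEYEEEYEEEEYYEYYEYYYEEEEYYEYYEYYYEEEEYYEYYEYYEYYYEEEYEEEEYYYEEEYEEEEYYYEEEYEEEYEEEEYYEYYEYYEYYYEEEYEEEEYYYEEEYEEEEYYYEEEYEEEYEEEEYYEYYEYYEYYYEEEYEEEEYYYEEEYEEEEYYYEEEYEEEEYYYEEEYEEEYEEEEYYEYYEYYYEEEEYYEYYEYYEYYYEEEYEEEYEEEEYYEYYEYYYEEEEYYEYYEYYEYYYEEEYEEEYEEEEYYEYYEYYYEEEEYYEYYEYYYEEEEYYEYYEYYEYYYEEEYEEEEYYYEEEYEEEEYYYEEEYEEEEYYYEEEYEEEYEEEEYYEYYEYYYEEEEYYEYYEYYEYYYEEEYEEEYEEEEYYEYYEYYYEEEEYYEYYEYYEYYYEEEYEEEYEEEEYYEYYEYYYEEEEYYEYYEYYYEEEEYYEYYEYYEYYYEEEYEEEEYYYEEEYEEEEYYYEEEYEEEEYYYEEEYEEEYEEEEYYEYYEYYYEEEEYYEYYEYYEYYYEEEYEEEYEEEEYYEYYEYYYEEEEYYEYYEYYEYYYEEEYEEEYEEEEYYEYYEYYYEEEEYYEYYEYYEYYYEEEYEEEYEEEEYYEYYEYYYEEEEYYEYYEYYYEEEEYYEYYEYYEYYYEEEYEEEEYYYEEEYEEEEYYYEEEYEEEYEEEEYYEYYEYYEYYYEEEYEEEEYYYEEEYEEEEYYYEEEYEEEEYYYEEEYEEEYEEEEYYEYYEYYYEEEEYYEYYEYYYEEEEYYEYYEYYEYYYEEEYEEEEYYYEEEYEEEEYYYEEEYEEEYEEEEYYEYYEYYEYYYEEEYEEEEYYYEEEYEEEEYYYEEEYEEEEYYYEEEYEEEYEEEEYYEYYEYYYEEEEYYEYYEYYYEEEEYYEYYEYYEYYYEEEYEEEEYYYEEEYEEEEYYYEEEYEEEYEEEEYYEYYEYYEYYYEEEYEEEEYYYEEEYEEEEYYYEEEYEEEYEEEEYYEYYEYYEYYYEEEYEEEEYYYEEEYEEEEYYYEEEYEEEEYYYEEEYEEEYEEEEYYEYYEYYYEEEEYYEYYEYYEYYYEEEYEEEYEEEEYYEYYEYYYEEEEYYEYYEYYEYYYEEEYEEEYEEEEYYEYYEYYYEEEEYYEYYEYYEYYYEEEYEEEYEEEEYYEYYEYYYEEEEYYEYYEYYYEEEEYYEYYEYYEYYYEEEYEEEEYYYEEEYEEEEYYYEEEYEEEYEEEEYYEYYEYYEYYYEEEYEEEEYYYEEEYEEEEYYYEEEYEEEEYYYEEEYEEEYEEEEYYEYYEYYYEEEEYYEYYEYYYEEEEYYEYYEYYEYYYEEEYEEEEYYYEEEYEEEEYYYEEEYEEEYEEEEYYEYYEYYEYYYEEEYEEEEYYYEEEYEEEEYYYEEEYEEEEYYYEEEYEEEYEEEEYYEYYEYYYEEEEYYEYYEYYYEEEEYYEYYEYYEYYYEEEYEEEEYYYEEEYEEEEYYYEEEYEEEYEEEEYYEYYEYYEYYYEEEYEEEEYYYEEEYEEEEYYYEEEYEEE
Count of 'Y': 684

Answer: 684


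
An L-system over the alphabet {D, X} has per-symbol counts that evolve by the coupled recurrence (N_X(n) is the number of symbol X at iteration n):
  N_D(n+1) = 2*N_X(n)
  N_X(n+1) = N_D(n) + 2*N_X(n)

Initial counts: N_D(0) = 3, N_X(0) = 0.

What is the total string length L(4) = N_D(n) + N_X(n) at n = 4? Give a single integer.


Step 0: N_D=3, N_X=0, L=3
Step 1: N_D=0, N_X=3, L=3
Step 2: N_D=6, N_X=6, L=12
Step 3: N_D=12, N_X=18, L=30
Step 4: N_D=36, N_X=48, L=84

Answer: 84


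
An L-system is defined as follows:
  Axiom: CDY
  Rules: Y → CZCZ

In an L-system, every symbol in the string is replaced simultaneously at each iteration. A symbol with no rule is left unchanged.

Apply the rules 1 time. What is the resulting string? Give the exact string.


Step 0: CDY
Step 1: CDCZCZ

Answer: CDCZCZ


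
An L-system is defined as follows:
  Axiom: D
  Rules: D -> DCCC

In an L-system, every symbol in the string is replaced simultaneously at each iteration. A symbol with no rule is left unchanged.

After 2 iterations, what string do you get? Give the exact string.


Answer: DCCCCCC

Derivation:
Step 0: D
Step 1: DCCC
Step 2: DCCCCCC


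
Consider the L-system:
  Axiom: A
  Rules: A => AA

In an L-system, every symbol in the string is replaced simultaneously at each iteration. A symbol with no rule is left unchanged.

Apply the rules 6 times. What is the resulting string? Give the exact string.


Step 0: A
Step 1: AA
Step 2: AAAA
Step 3: AAAAAAAA
Step 4: AAAAAAAAAAAAAAAA
Step 5: AAAAAAAAAAAAAAAAAAAAAAAAAAAAAAAA
Step 6: AAAAAAAAAAAAAAAAAAAAAAAAAAAAAAAAAAAAAAAAAAAAAAAAAAAAAAAAAAAAAAAA

Answer: AAAAAAAAAAAAAAAAAAAAAAAAAAAAAAAAAAAAAAAAAAAAAAAAAAAAAAAAAAAAAAAA


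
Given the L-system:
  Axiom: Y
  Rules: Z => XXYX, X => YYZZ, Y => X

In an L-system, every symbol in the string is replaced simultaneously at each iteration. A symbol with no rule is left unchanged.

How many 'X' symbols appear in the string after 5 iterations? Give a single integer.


Answer: 64

Derivation:
Step 0: Y  (0 'X')
Step 1: X  (1 'X')
Step 2: YYZZ  (0 'X')
Step 3: XXXXYXXXYX  (8 'X')
Step 4: YYZZYYZZYYZZYYZZXYYZZYYZZYYZZXYYZZ  (2 'X')
Step 5: XXXXYXXXYXXXXXYXXXYXXXXXYXXXYXXXXXYXXXYXYYZZXXXXYXXXYXXXXXYXXXYXXXXXYXXXYXYYZZXXXXYXXXYX  (64 'X')


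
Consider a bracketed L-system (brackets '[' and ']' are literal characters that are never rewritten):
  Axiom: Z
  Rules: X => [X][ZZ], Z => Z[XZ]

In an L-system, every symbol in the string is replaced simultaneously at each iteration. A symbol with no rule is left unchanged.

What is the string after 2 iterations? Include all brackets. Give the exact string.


Step 0: Z
Step 1: Z[XZ]
Step 2: Z[XZ][[X][ZZ]Z[XZ]]

Answer: Z[XZ][[X][ZZ]Z[XZ]]


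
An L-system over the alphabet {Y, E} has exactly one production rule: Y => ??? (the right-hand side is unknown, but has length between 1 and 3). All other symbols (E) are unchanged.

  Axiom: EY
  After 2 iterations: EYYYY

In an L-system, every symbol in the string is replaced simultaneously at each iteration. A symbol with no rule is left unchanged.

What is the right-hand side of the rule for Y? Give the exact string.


Answer: YY

Derivation:
Trying Y => YY:
  Step 0: EY
  Step 1: EYY
  Step 2: EYYYY
Matches the given result.


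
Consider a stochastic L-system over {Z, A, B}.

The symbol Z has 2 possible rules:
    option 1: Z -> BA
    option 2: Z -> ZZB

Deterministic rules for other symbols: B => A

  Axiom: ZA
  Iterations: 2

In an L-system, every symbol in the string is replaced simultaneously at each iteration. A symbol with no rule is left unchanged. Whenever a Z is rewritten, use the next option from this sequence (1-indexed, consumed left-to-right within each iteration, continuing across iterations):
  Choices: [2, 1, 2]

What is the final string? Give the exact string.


Answer: BAZZBAA

Derivation:
Step 0: ZA
Step 1: ZZBA  (used choices [2])
Step 2: BAZZBAA  (used choices [1, 2])


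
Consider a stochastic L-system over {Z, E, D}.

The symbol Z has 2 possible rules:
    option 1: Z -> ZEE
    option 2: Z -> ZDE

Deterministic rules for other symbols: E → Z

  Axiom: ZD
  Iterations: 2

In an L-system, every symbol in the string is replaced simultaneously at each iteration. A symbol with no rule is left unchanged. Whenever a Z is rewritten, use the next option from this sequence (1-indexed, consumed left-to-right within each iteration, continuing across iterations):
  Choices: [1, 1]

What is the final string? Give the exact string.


Step 0: ZD
Step 1: ZEED  (used choices [1])
Step 2: ZEEZZD  (used choices [1])

Answer: ZEEZZD


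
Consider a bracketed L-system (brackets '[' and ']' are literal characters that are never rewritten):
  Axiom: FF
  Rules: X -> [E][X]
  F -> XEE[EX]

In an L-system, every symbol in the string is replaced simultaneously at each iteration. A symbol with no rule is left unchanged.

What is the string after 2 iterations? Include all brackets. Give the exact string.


Answer: [E][X]EE[E[E][X]][E][X]EE[E[E][X]]

Derivation:
Step 0: FF
Step 1: XEE[EX]XEE[EX]
Step 2: [E][X]EE[E[E][X]][E][X]EE[E[E][X]]


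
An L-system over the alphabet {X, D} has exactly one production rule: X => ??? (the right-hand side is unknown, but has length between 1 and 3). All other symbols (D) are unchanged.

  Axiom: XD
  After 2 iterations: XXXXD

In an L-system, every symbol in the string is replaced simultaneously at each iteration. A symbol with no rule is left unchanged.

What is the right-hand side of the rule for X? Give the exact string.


Answer: XX

Derivation:
Trying X => XX:
  Step 0: XD
  Step 1: XXD
  Step 2: XXXXD
Matches the given result.
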